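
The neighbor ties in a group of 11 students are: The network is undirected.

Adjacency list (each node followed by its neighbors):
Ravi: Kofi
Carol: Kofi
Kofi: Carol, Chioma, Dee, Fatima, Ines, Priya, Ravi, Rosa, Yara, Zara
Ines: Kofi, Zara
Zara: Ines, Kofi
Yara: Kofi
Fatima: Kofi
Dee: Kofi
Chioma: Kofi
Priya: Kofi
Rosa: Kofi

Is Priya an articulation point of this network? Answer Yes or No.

No

Even without Priya, every remaining node can still reach every other (the residual graph is connected), so Priya is not a cut vertex.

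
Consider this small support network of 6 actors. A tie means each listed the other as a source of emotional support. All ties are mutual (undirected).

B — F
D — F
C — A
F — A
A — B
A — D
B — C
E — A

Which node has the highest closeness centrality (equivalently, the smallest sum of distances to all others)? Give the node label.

Farness (sum of distances to all others) for each node — A:5, B:7, C:8, D:8, E:9, F:7.
The smallest farness is 5, for A, so A has the highest closeness.

A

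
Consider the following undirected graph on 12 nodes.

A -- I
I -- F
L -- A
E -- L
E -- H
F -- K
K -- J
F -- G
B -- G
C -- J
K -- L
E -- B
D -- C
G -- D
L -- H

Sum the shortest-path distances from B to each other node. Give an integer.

Distances from B: A:3, C:3, D:2, E:1, F:2, G:1, H:2, I:3, J:4, K:3, L:2.
Sum = 3 + 3 + 2 + 1 + 2 + 1 + 2 + 3 + 4 + 3 + 2 = 26.

26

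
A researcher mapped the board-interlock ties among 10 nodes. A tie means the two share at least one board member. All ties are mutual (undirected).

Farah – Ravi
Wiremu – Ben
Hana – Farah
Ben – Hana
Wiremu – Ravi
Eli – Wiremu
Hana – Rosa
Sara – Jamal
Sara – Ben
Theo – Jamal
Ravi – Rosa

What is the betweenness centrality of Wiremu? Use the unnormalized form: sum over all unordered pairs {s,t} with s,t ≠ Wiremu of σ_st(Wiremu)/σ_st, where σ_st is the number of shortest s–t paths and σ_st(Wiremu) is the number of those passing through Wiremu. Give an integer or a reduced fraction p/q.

Pairs whose geodesics pass through Wiremu — Ben–Ravi: 1; Ben–Eli: 1; Farah–Eli: 1; Hana–Eli: 1; Ravi–Jamal: 1; Ravi–Sara: 1; Ravi–Theo: 1; Ravi–Eli: 1; Jamal–Eli: 1; Sara–Eli: 1; Theo–Eli: 1; Eli–Rosa: 1.
All other pairs contribute 0.
Summing the contributions gives betweenness(Wiremu) = 12.

12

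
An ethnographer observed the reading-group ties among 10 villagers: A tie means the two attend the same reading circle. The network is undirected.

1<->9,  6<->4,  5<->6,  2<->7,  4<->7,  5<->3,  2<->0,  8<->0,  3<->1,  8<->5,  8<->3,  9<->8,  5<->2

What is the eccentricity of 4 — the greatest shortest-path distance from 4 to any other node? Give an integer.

Distances from 4: 0:3, 1:4, 2:2, 3:3, 5:2, 6:1, 7:1, 8:3, 9:4.
The largest is 4 (to 1 and 9), so the eccentricity of 4 is 4.

4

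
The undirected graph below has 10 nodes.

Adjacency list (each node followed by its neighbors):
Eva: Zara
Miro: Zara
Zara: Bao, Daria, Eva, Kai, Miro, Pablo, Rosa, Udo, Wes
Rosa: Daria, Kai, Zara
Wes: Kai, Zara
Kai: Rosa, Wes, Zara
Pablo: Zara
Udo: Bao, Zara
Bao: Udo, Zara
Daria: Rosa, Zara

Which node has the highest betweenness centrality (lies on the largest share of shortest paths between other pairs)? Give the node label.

Unnormalized betweenness of each node: Bao:0, Daria:0, Eva:0, Kai:1/2, Miro:0, Pablo:0, Rosa:1/2, Udo:0, Wes:0, Zara:31.
Zara has the largest value, 31, making it the main broker — the node through which the most shortest paths run.

Zara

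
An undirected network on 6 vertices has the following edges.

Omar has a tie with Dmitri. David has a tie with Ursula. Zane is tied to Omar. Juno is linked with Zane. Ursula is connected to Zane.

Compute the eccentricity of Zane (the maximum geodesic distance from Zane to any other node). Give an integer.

2

Distances from Zane: David:2, Dmitri:2, Juno:1, Omar:1, Ursula:1.
The largest is 2 (to Dmitri and David), so the eccentricity of Zane is 2.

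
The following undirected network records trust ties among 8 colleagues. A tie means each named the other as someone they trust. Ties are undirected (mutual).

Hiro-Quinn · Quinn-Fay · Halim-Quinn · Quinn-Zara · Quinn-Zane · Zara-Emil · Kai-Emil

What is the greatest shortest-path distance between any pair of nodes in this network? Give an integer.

Eccentricity of each node (its greatest distance to any other): Emil:3, Fay:4, Halim:4, Hiro:4, Kai:4, Quinn:3, Zane:4, Zara:2.
The maximum eccentricity is 4, realized for instance by the pair Kai–Zane via Kai – Emil – Zara – Quinn – Zane. So the diameter is 4.

4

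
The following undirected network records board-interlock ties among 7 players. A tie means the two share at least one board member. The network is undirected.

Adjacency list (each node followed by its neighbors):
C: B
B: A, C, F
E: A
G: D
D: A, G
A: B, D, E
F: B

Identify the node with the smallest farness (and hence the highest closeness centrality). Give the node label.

A

Farness (sum of distances to all others) for each node — A:9, B:10, C:15, D:12, E:14, F:15, G:17.
The smallest farness is 9, for A, so A has the highest closeness.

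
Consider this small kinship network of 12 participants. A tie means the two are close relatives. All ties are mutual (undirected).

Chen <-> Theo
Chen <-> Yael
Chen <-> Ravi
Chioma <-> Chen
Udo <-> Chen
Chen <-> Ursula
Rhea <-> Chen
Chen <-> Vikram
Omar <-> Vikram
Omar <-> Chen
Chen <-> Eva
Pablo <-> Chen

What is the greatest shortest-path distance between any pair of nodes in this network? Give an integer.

Eccentricity of each node (its greatest distance to any other): Chen:1, Chioma:2, Eva:2, Omar:2, Pablo:2, Ravi:2, Rhea:2, Theo:2, Udo:2, Ursula:2, Vikram:2, Yael:2.
The maximum eccentricity is 2, realized for instance by the pair Pablo–Udo via Pablo – Chen – Udo. So the diameter is 2.

2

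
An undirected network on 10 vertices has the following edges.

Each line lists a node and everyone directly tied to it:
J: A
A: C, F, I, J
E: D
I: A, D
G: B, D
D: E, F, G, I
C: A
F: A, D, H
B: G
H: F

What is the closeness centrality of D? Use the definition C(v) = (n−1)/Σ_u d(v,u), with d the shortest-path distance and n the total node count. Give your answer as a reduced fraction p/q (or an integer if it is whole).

Distances from D: A:2, B:2, C:3, E:1, F:1, G:1, H:2, I:1, J:3. Sum = 16.
n = 10, so closeness = 9/16.

9/16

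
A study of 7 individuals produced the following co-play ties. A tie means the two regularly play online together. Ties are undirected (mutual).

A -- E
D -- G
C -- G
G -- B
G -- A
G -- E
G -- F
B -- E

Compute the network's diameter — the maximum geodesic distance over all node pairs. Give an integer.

2

Eccentricity of each node (its greatest distance to any other): A:2, B:2, C:2, D:2, E:2, F:2, G:1.
The maximum eccentricity is 2, realized for instance by the pair B–F via B – G – F. So the diameter is 2.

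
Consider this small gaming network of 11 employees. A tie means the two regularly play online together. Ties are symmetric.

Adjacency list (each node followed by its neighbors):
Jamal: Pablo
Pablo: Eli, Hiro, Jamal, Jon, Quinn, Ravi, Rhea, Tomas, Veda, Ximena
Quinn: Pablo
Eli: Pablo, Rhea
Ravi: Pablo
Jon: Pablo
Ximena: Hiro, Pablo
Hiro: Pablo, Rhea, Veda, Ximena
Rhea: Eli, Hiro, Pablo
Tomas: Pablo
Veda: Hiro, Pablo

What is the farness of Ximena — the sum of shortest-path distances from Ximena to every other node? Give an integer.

18

Distances from Ximena: Eli:2, Hiro:1, Jamal:2, Jon:2, Pablo:1, Quinn:2, Ravi:2, Rhea:2, Tomas:2, Veda:2.
Sum = 2 + 1 + 2 + 2 + 1 + 2 + 2 + 2 + 2 + 2 = 18.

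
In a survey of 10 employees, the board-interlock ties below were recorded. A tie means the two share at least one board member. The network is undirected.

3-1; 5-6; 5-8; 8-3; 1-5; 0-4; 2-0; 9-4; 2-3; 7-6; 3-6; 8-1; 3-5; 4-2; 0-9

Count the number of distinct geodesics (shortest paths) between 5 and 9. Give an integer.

2

The shortest distance is 4. The length-4 paths are: 5–3–2–4–9; 5–3–2–0–9.
That gives 2 distinct shortest paths.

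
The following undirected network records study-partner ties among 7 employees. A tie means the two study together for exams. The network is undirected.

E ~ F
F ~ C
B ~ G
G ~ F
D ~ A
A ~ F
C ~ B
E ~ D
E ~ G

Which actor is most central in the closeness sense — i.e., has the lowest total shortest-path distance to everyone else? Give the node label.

Farness (sum of distances to all others) for each node — A:11, B:12, C:11, D:12, E:9, F:8, G:9.
The smallest farness is 8, for F, so F has the highest closeness.

F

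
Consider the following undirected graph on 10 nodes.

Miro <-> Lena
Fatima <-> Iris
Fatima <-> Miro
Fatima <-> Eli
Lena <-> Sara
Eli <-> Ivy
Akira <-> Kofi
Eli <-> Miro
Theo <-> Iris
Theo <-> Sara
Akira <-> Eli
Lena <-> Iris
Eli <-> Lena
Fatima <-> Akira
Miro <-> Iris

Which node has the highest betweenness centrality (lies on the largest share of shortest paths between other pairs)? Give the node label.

Unnormalized betweenness of each node: Akira:8, Eli:163/12, Fatima:37/6, Iris:41/6, Ivy:0, Kofi:0, Lena:95/12, Miro:7/4, Sara:1, Theo:3/4.
Eli has the largest value, 163/12, making it the main broker — the node through which the most shortest paths run.

Eli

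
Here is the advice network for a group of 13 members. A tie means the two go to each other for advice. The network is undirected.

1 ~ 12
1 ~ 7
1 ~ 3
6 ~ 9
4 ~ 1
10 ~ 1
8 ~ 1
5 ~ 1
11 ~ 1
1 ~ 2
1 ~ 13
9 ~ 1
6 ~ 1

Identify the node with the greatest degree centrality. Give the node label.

1

Degrees — 1:12, 2:1, 3:1, 4:1, 5:1, 6:2, 7:1, 8:1, 9:2, 10:1, 11:1, 12:1, 13:1.
The maximum is 12, attained only by 1.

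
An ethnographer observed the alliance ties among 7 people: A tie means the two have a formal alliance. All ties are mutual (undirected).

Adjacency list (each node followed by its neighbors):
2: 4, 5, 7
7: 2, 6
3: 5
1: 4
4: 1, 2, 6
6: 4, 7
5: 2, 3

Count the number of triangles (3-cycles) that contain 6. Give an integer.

6's neighbors are 4 and 7, but none of them are tied to each other, so no triangle contains 6.

0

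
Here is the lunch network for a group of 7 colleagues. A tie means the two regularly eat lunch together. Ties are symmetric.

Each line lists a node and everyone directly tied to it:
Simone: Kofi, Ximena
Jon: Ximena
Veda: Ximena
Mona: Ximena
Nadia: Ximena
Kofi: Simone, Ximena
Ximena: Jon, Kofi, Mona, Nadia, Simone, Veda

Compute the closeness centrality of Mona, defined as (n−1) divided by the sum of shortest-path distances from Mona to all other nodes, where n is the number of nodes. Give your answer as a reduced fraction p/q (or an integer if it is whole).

6/11

Distances from Mona: Jon:2, Kofi:2, Nadia:2, Simone:2, Veda:2, Ximena:1. Sum = 11.
n = 7, so closeness = 6/11.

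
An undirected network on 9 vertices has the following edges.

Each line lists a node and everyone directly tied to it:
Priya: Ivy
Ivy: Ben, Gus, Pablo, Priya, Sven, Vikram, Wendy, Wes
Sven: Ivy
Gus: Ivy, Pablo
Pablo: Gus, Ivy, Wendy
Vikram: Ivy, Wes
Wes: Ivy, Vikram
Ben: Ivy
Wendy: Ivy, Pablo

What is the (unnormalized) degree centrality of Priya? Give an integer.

1

Priya is directly tied to Ivy. That is 1 neighbor, so the degree of Priya is 1.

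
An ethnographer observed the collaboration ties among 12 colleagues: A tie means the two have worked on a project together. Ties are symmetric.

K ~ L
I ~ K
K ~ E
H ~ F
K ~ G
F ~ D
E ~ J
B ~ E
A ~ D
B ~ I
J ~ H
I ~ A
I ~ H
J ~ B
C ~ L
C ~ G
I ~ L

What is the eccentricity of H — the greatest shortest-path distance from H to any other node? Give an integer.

Distances from H: A:2, B:2, C:3, D:2, E:2, F:1, G:3, I:1, J:1, K:2, L:2.
The largest is 3 (to C and G), so the eccentricity of H is 3.

3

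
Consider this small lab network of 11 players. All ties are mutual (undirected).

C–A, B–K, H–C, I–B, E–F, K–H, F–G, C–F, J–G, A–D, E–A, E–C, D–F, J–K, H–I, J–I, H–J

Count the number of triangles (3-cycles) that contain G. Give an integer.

G's neighbors are F and J, but none of them are tied to each other, so no triangle contains G.

0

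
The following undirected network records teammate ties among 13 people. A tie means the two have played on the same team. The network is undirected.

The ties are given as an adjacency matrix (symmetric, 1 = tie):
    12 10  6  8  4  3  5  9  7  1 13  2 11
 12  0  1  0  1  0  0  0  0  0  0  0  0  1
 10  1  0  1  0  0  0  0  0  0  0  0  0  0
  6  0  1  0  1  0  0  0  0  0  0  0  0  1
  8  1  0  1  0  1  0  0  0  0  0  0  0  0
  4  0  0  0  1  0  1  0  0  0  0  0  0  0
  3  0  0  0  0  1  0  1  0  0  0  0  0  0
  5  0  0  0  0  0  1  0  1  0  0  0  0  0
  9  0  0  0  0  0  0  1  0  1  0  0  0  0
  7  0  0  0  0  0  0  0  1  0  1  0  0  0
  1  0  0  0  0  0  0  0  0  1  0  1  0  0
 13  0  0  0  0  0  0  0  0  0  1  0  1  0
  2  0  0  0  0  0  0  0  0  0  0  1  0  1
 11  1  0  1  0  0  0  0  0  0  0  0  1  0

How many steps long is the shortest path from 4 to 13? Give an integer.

One shortest route is 4 – 8 – 12 – 11 – 2 – 13, which uses 5 edges, and at distance 4 from 4 we only reach {2, 7}, which does not include 13. So d(4,13) = 5.

5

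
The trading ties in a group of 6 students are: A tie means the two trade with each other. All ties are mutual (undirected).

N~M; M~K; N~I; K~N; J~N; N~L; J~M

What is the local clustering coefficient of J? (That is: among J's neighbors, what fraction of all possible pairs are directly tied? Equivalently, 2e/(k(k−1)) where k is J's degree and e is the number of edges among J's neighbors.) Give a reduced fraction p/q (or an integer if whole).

J's neighbors: M and N (k = 2).
Possible neighbor pairs: C(2,2) = 1. Edges among them: M–N → e = 1.
Clustering(J) = 1/1.

1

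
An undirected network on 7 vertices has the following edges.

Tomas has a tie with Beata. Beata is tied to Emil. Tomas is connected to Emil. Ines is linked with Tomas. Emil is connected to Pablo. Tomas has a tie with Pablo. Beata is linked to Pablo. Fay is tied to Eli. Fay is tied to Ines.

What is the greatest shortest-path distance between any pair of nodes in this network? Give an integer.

Eccentricity of each node (its greatest distance to any other): Beata:4, Eli:4, Emil:4, Fay:3, Ines:2, Pablo:4, Tomas:3.
The maximum eccentricity is 4, realized for instance by the pair Eli–Emil via Eli – Fay – Ines – Tomas – Emil. So the diameter is 4.

4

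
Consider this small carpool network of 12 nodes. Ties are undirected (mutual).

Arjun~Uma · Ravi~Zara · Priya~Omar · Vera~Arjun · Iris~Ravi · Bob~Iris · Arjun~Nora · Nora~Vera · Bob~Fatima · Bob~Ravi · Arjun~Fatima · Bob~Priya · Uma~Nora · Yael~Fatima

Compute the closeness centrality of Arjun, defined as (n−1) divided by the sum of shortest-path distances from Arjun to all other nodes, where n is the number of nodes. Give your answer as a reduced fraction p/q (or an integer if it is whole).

Distances from Arjun: Bob:2, Fatima:1, Iris:3, Nora:1, Omar:4, Priya:3, Ravi:3, Uma:1, Vera:1, Yael:2, Zara:4. Sum = 25.
n = 12, so closeness = 11/25.

11/25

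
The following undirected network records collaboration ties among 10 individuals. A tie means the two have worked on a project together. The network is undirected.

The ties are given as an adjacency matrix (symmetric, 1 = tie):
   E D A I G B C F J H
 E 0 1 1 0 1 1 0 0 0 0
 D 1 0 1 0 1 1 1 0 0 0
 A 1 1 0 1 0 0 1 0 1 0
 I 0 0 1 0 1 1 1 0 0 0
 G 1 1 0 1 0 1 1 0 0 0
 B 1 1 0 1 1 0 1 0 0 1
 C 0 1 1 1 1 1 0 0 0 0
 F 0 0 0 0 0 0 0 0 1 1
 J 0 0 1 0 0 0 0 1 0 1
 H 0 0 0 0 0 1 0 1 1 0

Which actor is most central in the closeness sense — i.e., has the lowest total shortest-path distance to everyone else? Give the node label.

Farness (sum of distances to all others) for each node — A:13, B:12, C:14, D:14, E:15, F:21, G:15, H:15, I:15, J:16.
The smallest farness is 12, for B, so B has the highest closeness.

B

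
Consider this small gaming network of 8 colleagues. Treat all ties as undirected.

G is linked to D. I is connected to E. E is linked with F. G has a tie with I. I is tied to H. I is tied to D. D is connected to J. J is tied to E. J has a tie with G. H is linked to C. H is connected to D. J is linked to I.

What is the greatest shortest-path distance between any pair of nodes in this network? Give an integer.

4

Eccentricity of each node (its greatest distance to any other): C:4, D:3, E:3, F:4, G:3, H:3, I:2, J:3.
The maximum eccentricity is 4, realized for instance by the pair F–C via F – E – I – H – C. So the diameter is 4.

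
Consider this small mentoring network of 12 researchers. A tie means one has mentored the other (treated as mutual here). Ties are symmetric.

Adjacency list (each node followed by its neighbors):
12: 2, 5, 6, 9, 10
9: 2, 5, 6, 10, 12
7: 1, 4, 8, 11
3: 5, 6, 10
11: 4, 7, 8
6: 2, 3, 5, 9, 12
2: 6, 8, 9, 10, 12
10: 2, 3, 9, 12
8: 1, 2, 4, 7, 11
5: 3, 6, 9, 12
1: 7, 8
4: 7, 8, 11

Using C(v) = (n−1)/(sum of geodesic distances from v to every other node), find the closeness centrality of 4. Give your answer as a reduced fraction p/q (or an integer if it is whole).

11/27

Distances from 4: 1:2, 2:2, 3:4, 5:4, 6:3, 7:1, 8:1, 9:3, 10:3, 11:1, 12:3. Sum = 27.
n = 12, so closeness = 11/27.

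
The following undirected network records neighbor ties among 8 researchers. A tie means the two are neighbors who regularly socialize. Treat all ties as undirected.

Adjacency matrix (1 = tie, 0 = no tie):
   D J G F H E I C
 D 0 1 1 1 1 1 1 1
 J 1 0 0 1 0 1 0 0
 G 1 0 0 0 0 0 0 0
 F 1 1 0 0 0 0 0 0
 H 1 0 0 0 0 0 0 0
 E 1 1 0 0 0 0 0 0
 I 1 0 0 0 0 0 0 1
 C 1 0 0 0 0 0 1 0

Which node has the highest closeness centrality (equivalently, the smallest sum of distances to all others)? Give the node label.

Farness (sum of distances to all others) for each node — C:12, D:7, E:12, F:12, G:13, H:13, I:12, J:11.
The smallest farness is 7, for D, so D has the highest closeness.

D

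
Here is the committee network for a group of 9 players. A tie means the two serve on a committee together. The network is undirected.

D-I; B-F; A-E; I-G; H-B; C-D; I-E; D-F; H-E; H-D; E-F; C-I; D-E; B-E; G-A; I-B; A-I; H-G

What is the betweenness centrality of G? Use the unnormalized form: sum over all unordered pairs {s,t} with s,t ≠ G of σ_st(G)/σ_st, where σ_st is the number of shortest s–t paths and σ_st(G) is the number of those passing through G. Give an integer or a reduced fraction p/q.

3/4

Pairs whose geodesics pass through G — A–H: 1/2; H–I: 1/4.
All other pairs contribute 0.
Summing the contributions gives betweenness(G) = 3/4.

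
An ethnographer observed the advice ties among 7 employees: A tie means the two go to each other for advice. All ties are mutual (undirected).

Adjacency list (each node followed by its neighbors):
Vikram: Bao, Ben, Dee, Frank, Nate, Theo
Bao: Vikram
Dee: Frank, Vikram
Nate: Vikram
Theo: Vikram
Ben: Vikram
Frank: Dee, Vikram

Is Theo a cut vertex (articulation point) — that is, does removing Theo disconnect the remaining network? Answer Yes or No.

No

Even without Theo, every remaining node can still reach every other (the residual graph is connected), so Theo is not a cut vertex.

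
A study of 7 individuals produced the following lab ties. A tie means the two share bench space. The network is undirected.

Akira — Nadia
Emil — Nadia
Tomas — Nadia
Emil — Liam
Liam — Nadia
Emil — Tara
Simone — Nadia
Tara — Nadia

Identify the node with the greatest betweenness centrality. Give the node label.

Nadia

Unnormalized betweenness of each node: Akira:0, Emil:1/2, Liam:0, Nadia:25/2, Simone:0, Tara:0, Tomas:0.
Nadia has the largest value, 25/2, making it the main broker — the node through which the most shortest paths run.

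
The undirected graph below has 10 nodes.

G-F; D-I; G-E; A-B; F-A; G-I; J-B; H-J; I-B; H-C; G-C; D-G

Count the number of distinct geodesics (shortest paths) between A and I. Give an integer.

The shortest distance is 2, and the only length-2 path is A–B–I. So there is exactly 1 shortest path.

1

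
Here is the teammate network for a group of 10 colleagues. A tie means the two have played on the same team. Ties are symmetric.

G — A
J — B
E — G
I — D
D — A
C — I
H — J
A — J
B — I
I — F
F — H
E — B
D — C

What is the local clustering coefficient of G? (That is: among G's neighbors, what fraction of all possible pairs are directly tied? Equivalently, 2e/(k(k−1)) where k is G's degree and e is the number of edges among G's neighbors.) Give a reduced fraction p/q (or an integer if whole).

G's neighbors: A and E (k = 2).
Possible neighbor pairs: C(2,2) = 1. Edges among them: none → e = 0.
Clustering(G) = 0/1.

0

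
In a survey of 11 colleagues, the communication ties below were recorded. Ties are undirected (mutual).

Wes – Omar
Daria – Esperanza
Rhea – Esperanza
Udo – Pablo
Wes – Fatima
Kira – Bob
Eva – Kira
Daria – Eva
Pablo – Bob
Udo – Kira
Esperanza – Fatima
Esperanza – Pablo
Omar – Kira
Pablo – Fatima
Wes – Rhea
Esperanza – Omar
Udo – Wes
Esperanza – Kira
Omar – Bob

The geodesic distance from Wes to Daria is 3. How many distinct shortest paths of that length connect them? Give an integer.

3

The shortest distance is 3. The length-3 paths are: Wes–Omar–Esperanza–Daria; Wes–Fatima–Esperanza–Daria; Wes–Rhea–Esperanza–Daria.
That gives 3 distinct shortest paths.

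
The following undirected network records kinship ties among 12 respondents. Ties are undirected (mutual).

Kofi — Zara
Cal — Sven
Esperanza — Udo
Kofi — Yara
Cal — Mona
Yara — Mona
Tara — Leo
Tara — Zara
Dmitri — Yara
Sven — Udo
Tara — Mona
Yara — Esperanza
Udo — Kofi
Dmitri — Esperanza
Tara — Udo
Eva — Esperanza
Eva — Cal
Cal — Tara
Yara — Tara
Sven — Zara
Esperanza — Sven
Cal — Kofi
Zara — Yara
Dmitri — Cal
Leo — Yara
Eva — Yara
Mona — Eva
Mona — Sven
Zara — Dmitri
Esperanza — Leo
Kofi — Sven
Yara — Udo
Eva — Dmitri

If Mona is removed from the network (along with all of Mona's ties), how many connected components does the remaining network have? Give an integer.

1

Mona's neighbors (Cal, Eva, Sven, Tara, and Yara) remain reachable from one another through other ties, so the rest of the network stays in one piece.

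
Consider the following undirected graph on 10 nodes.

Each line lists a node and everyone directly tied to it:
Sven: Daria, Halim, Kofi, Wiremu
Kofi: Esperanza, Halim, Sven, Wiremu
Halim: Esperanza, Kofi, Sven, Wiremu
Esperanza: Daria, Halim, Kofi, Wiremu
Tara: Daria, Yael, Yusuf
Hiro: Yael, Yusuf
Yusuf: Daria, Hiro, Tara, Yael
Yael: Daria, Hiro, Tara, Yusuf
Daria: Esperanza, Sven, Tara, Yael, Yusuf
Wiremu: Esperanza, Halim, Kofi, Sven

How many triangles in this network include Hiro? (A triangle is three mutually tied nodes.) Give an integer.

1

Hiro's neighbors: Yael and Yusuf.
Neighbor pairs that are themselves tied: Hiro–Yael–Yusuf. Each forms one triangle with Hiro, for 1 in total.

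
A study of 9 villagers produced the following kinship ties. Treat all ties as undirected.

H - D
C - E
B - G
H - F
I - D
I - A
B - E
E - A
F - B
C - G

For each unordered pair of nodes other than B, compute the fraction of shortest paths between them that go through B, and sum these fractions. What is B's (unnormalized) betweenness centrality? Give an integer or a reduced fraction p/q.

19/2

Pairs whose geodesics pass through B — F–G: 1; F–C: 2/2; F–E: 1; F–A: 1; G–E: 1/2; G–A: 1/2; G–I: 1/2; G–D: 1; G–H: 1; C–H: 2/2; E–H: 1.
All other pairs contribute 0.
Summing the contributions gives betweenness(B) = 19/2.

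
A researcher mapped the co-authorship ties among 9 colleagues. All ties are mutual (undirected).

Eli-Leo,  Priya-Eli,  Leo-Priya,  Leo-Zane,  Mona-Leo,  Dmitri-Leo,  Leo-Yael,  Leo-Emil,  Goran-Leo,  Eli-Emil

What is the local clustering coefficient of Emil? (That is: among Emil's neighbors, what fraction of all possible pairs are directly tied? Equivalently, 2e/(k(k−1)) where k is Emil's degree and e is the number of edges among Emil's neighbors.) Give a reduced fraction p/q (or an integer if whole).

Emil's neighbors: Eli and Leo (k = 2).
Possible neighbor pairs: C(2,2) = 1. Edges among them: Eli–Leo → e = 1.
Clustering(Emil) = 1/1.

1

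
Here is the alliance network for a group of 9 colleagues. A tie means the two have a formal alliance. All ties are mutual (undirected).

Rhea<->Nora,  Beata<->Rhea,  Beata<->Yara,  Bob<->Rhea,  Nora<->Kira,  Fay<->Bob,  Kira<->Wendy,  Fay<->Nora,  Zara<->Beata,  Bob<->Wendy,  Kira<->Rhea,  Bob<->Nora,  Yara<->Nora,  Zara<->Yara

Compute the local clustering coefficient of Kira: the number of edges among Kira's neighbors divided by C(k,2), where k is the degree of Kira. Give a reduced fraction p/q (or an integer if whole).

1/3

Kira's neighbors: Nora, Rhea, and Wendy (k = 3).
Possible neighbor pairs: C(3,2) = 3. Edges among them: Nora–Rhea → e = 1.
Clustering(Kira) = 1/3.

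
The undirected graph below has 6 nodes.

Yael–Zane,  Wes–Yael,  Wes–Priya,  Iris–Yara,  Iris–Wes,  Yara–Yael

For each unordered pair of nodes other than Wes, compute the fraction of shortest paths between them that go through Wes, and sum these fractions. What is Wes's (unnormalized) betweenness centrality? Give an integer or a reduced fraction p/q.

Pairs whose geodesics pass through Wes — Yara–Priya: 2/2; Yael–Priya: 1; Yael–Iris: 1/2; Priya–Iris: 1; Priya–Zane: 1; Iris–Zane: 1/2.
All other pairs contribute 0.
Summing the contributions gives betweenness(Wes) = 5.

5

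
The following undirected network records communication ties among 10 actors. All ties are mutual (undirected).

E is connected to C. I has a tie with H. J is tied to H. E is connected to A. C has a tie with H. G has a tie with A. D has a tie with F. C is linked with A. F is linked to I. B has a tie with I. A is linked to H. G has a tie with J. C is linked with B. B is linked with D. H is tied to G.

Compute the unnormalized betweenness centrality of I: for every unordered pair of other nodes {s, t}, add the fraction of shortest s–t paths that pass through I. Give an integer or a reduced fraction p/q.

Pairs whose geodesics pass through I — J–F: 1; J–D: 2/3; J–B: 1/2; E–F: 3/4; C–F: 2/3; A–F: 1; H–F: 1; H–D: 2/3; H–B: 1/2; G–F: 1; G–D: 2/4; G–B: 1/3; F–B: 1/2.
All other pairs contribute 0.
Summing the contributions gives betweenness(I) = 109/12.

109/12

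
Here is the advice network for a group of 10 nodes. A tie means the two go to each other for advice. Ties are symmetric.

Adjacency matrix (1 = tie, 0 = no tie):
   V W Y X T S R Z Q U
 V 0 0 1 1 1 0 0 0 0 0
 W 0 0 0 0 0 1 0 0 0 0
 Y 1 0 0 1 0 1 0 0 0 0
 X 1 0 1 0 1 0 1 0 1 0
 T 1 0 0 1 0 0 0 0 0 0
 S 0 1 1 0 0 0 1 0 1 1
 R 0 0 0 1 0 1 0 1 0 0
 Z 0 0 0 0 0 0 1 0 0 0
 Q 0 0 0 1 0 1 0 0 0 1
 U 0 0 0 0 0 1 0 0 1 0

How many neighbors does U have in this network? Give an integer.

U is directly tied to Q and S. That is 2 neighbors, so the degree of U is 2.

2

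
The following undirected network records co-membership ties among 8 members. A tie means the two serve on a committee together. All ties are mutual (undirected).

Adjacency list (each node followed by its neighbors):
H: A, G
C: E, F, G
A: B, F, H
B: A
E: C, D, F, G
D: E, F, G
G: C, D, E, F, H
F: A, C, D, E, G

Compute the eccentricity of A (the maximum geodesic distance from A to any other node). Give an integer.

Distances from A: B:1, C:2, D:2, E:2, F:1, G:2, H:1.
The largest is 2 (to G, D, C, and E), so the eccentricity of A is 2.

2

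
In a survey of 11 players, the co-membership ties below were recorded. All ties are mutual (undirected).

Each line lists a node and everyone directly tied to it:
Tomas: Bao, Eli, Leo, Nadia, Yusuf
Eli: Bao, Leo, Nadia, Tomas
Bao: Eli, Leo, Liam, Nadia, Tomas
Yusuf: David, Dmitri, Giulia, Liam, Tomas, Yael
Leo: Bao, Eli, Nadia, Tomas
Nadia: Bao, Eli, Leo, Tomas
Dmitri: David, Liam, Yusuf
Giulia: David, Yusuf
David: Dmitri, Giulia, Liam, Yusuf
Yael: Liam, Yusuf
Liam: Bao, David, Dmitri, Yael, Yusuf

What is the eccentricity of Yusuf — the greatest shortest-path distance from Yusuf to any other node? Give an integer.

2

Distances from Yusuf: Bao:2, David:1, Dmitri:1, Eli:2, Giulia:1, Leo:2, Liam:1, Nadia:2, Tomas:1, Yael:1.
The largest is 2 (to Bao, Leo, Nadia, and Eli), so the eccentricity of Yusuf is 2.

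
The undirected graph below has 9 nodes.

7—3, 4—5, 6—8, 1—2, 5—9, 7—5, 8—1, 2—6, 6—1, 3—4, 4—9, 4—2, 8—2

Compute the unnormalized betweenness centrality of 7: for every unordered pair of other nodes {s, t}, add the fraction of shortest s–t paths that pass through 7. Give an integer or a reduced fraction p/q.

1/2

Pairs whose geodesics pass through 7 — 5–3: 1/2.
All other pairs contribute 0.
Summing the contributions gives betweenness(7) = 1/2.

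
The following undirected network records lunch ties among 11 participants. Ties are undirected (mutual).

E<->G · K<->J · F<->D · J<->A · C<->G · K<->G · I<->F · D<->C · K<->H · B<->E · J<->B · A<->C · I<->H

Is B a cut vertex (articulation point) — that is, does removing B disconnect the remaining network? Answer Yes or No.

Even without B, every remaining node can still reach every other (the residual graph is connected), so B is not a cut vertex.

No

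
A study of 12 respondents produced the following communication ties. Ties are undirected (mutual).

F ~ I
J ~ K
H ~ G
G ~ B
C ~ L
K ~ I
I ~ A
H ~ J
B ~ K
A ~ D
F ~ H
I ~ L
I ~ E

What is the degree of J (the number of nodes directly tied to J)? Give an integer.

J is directly tied to H and K. That is 2 neighbors, so the degree of J is 2.

2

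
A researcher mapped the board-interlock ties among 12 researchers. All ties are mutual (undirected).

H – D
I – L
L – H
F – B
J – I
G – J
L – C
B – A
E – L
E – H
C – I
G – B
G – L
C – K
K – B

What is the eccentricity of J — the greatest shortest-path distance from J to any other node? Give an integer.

4

Distances from J: A:3, B:2, C:2, D:4, E:3, F:3, G:1, H:3, I:1, K:3, L:2.
The largest is 4 (to D), so the eccentricity of J is 4.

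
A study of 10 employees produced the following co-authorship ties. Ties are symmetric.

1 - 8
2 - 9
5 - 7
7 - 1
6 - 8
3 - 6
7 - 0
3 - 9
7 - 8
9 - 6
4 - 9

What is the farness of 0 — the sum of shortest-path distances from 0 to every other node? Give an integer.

28

Distances from 0: 1:2, 2:5, 3:4, 4:5, 5:2, 6:3, 7:1, 8:2, 9:4.
Sum = 2 + 5 + 4 + 5 + 2 + 3 + 1 + 2 + 4 = 28.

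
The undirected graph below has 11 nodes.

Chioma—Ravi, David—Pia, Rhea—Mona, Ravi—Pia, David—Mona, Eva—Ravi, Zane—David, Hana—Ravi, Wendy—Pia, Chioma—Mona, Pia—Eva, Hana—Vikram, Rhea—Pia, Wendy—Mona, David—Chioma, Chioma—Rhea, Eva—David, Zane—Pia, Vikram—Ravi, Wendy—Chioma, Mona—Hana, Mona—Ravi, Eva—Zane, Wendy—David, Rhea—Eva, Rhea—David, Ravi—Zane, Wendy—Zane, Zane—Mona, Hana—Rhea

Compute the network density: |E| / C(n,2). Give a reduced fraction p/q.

There are 30 edges and 11 nodes, so the maximum possible is C(11,2) = 55.
Density = 30/55 = 6/11.

6/11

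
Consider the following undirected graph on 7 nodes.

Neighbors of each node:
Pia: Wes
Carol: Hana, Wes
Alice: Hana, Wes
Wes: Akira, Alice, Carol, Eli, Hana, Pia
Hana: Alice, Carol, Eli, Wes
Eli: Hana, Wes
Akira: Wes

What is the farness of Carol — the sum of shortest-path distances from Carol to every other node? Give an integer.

Distances from Carol: Akira:2, Alice:2, Eli:2, Hana:1, Pia:2, Wes:1.
Sum = 2 + 2 + 2 + 1 + 2 + 1 = 10.

10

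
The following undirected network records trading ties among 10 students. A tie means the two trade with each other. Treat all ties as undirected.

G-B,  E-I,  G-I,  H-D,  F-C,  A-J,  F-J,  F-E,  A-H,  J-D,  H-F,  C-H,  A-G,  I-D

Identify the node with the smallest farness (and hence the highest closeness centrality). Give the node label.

Farness (sum of distances to all others) for each node — A:16, B:25, C:20, D:16, E:18, F:17, G:17, H:15, I:16, J:16.
The smallest farness is 15, for H, so H has the highest closeness.

H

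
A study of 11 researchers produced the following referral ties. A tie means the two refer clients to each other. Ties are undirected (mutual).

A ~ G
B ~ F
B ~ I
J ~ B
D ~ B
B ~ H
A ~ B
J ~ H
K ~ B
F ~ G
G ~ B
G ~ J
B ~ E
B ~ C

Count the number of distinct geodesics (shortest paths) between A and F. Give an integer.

The shortest distance is 2. The length-2 paths are: A–B–F; A–G–F.
That gives 2 distinct shortest paths.

2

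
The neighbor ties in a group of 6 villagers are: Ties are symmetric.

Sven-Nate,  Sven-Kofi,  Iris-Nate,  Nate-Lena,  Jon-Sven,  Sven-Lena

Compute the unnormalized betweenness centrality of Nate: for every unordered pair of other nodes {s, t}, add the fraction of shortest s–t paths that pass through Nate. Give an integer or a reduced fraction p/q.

4

Pairs whose geodesics pass through Nate — Sven–Iris: 1; Jon–Iris: 1; Lena–Iris: 1; Iris–Kofi: 1.
All other pairs contribute 0.
Summing the contributions gives betweenness(Nate) = 4.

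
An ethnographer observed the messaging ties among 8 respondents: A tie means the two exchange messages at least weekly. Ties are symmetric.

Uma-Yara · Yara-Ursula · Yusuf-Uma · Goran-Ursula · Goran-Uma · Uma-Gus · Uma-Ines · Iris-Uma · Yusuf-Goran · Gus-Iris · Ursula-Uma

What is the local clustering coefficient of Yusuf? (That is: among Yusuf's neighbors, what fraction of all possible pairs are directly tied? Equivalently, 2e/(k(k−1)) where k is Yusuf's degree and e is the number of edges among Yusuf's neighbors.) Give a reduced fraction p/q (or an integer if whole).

1

Yusuf's neighbors: Goran and Uma (k = 2).
Possible neighbor pairs: C(2,2) = 1. Edges among them: Goran–Uma → e = 1.
Clustering(Yusuf) = 1/1.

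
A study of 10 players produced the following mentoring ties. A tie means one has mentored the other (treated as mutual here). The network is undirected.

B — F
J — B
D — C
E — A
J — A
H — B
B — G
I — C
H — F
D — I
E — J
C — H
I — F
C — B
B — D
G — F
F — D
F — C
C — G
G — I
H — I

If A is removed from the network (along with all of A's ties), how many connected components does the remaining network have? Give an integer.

1

A's neighbors (E and J) remain reachable from one another through other ties, so the rest of the network stays in one piece.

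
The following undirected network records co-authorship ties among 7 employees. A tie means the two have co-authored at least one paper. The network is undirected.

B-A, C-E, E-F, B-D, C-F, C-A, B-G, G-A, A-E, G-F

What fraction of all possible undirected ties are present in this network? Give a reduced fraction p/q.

10/21

There are 10 edges and 7 nodes, so the maximum possible is C(7,2) = 21.
Density = 10/21.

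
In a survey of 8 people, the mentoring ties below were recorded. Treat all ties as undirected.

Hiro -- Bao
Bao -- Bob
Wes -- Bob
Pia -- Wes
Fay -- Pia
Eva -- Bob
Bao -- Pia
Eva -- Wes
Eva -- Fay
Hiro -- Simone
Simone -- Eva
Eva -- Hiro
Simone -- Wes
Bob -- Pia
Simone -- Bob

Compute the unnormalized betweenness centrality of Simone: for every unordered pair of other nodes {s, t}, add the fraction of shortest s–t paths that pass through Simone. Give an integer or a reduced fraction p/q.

Pairs whose geodesics pass through Simone — Hiro–Bob: 1/3; Hiro–Wes: 1/2.
All other pairs contribute 0.
Summing the contributions gives betweenness(Simone) = 5/6.

5/6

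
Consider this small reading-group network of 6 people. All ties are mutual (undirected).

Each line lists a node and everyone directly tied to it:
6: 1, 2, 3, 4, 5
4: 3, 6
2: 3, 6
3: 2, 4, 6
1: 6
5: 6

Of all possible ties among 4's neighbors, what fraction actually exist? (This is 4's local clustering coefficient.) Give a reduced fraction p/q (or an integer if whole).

4's neighbors: 3 and 6 (k = 2).
Possible neighbor pairs: C(2,2) = 1. Edges among them: 3–6 → e = 1.
Clustering(4) = 1/1.

1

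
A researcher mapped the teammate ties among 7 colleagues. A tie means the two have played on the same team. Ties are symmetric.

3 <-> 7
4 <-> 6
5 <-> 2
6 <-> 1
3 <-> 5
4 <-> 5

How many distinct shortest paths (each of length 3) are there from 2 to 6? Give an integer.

The shortest distance is 3, and the only length-3 path is 2–5–4–6. So there is exactly 1 shortest path.

1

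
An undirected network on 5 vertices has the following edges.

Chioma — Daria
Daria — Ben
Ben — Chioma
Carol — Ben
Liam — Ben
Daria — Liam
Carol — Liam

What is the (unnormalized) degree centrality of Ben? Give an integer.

4

Ben is directly tied to Carol, Chioma, Daria, and Liam. That is 4 neighbors, so the degree of Ben is 4.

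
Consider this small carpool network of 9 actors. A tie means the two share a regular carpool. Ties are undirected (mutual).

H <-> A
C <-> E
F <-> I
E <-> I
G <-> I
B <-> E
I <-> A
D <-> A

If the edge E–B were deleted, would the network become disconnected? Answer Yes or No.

Without the E–B edge there is no alternate route between E and B, so the network disconnects. It is a bridge.

Yes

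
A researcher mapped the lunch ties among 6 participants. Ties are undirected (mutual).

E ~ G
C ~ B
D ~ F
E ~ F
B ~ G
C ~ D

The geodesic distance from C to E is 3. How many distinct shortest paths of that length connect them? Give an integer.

The shortest distance is 3. The length-3 paths are: C–B–G–E; C–D–F–E.
That gives 2 distinct shortest paths.

2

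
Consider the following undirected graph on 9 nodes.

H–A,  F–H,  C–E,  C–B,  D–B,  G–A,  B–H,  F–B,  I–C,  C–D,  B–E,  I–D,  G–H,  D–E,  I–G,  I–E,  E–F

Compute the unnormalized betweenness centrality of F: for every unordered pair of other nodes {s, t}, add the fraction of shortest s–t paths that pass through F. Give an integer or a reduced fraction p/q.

Pairs whose geodesics pass through F — A–E: 1/3; H–E: 1/2.
All other pairs contribute 0.
Summing the contributions gives betweenness(F) = 5/6.

5/6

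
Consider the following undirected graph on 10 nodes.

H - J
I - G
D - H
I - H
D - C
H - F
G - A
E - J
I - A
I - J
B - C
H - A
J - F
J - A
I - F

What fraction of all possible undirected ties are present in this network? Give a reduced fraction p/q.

There are 15 edges and 10 nodes, so the maximum possible is C(10,2) = 45.
Density = 15/45 = 1/3.

1/3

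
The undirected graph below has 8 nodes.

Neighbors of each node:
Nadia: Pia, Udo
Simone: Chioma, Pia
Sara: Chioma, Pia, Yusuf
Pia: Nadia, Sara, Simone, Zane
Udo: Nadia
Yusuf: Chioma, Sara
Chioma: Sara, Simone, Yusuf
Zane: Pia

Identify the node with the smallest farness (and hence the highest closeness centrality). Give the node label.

Farness (sum of distances to all others) for each node — Chioma:15, Nadia:14, Pia:10, Sara:12, Simone:13, Udo:20, Yusuf:16, Zane:16.
The smallest farness is 10, for Pia, so Pia has the highest closeness.

Pia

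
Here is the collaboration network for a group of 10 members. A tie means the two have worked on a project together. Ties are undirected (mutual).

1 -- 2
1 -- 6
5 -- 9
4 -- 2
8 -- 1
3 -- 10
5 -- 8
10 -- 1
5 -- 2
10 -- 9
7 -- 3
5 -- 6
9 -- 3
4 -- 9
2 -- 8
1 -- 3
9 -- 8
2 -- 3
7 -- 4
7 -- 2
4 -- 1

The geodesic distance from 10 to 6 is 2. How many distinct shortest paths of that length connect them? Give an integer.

The shortest distance is 2, and the only length-2 path is 10–1–6. So there is exactly 1 shortest path.

1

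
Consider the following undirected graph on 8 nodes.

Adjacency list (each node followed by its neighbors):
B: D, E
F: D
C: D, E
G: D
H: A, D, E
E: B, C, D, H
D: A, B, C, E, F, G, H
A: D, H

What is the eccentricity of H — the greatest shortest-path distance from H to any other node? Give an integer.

2

Distances from H: A:1, B:2, C:2, D:1, E:1, F:2, G:2.
The largest is 2 (to C, B, F, and G), so the eccentricity of H is 2.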